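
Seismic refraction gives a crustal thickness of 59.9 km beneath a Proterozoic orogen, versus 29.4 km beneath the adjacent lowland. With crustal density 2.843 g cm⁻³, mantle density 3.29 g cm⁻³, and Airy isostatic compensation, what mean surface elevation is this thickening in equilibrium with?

Excess crust Δ = 59.9 km − 29.4 km = 30.5 km, split between elevation h and root r with h + r = Δ.
Airy balance ρ_c h = (ρ_m − ρ_c) r gives r = h ρ_c/(ρ_m − ρ_c), so h (1 + ρ_c/(ρ_m − ρ_c)) = Δ, i.e. h = Δ (ρ_m − ρ_c)/ρ_m.
h = 30.5 km × 0.447/3.29 = 4.14 km.

4.14 km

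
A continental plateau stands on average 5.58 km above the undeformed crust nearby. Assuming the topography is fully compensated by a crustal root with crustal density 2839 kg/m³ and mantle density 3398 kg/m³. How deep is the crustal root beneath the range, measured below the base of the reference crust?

Balancing pressure at the compensation depth: the weight of the topography is balanced by the buoyancy of the root, ρ_c h = (ρ_m − ρ_c) r.
r = h · ρ_c / (ρ_m − ρ_c) = 5.58 km × 2839 / (3398 − 2839) = 28.3 km.

28.3 km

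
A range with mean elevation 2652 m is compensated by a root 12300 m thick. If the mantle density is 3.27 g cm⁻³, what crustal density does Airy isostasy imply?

2.69 g cm⁻³

ρ_c h = (ρ_m − ρ_c) r → ρ_c (h + r) = ρ_m r → ρ_c = ρ_m r / (h + r).
ρ_c = 3.27 × 12300 m / (2652 m + 12300 m) = 2.69 g cm⁻³.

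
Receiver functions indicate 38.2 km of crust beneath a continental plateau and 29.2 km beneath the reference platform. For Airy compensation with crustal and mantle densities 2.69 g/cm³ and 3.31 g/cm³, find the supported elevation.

Excess crust Δ = 38.2 km − 29.2 km = 9 km, split between elevation h and root r with h + r = Δ.
Airy balance ρ_c h = (ρ_m − ρ_c) r gives r = h ρ_c/(ρ_m − ρ_c), so h (1 + ρ_c/(ρ_m − ρ_c)) = Δ, i.e. h = Δ (ρ_m − ρ_c)/ρ_m.
h = 9 km × 0.62/3.31 = 1.69 km.

1.69 km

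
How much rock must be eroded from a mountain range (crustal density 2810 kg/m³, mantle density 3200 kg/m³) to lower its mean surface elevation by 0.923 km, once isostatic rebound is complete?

Net drop Δ = e − u = e − e ρ_c/ρ_m = e (ρ_m − ρ_c)/ρ_m.
e = Δ ρ_m/(ρ_m − ρ_c) = 0.923 km × 3200/390 = 7.57 km.

7.57 km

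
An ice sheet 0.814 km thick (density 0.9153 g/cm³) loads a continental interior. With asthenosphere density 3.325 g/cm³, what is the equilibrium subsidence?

By Archimedes' principle applied to the lithosphere: the ice load ρ_ice t is balanced by mantle displaced below, ρ_m s.
s = t ρ_ice / ρ_m = 0.814 km × 0.9153/3.325 = 0.224 km.

0.224 km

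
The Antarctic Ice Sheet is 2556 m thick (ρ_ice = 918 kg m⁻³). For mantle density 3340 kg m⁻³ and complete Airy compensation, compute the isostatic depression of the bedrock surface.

703 m

By Archimedes' principle applied to the lithosphere: the ice load ρ_ice t is balanced by mantle displaced below, ρ_m s.
s = t ρ_ice / ρ_m = 2556 m × 918/3340 = 703 m.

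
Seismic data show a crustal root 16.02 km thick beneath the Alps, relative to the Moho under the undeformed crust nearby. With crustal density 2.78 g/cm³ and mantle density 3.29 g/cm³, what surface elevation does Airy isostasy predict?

2.94 km

By Archimedes' principle applied to the lithosphere: ρ_c h = (ρ_m − ρ_c) r.
h = r (ρ_m − ρ_c) / ρ_c = 16.02 km × (3.29 − 2.78) / 2.78 = 2.94 km.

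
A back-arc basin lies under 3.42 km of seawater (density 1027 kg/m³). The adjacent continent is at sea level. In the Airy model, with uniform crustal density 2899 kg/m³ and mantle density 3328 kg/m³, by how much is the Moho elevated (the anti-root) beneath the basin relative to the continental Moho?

In Airy isostatic equilibrium: replacing crust with seawater at the top is compensated by replacing crust with mantle at the base: d (ρ_c − ρ_w) = a (ρ_m − ρ_c).
a = d (ρ_c − ρ_w)/(ρ_m − ρ_c) = 3.42 km × 1872/429 = 14.9 km.

14.9 km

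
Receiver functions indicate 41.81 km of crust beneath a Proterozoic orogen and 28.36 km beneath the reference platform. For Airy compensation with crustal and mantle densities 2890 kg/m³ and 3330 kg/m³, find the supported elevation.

Excess crust Δ = 41.81 km − 28.36 km = 13.45 km, split between elevation h and root r with h + r = Δ.
Airy balance ρ_c h = (ρ_m − ρ_c) r gives r = h ρ_c/(ρ_m − ρ_c), so h (1 + ρ_c/(ρ_m − ρ_c)) = Δ, i.e. h = Δ (ρ_m − ρ_c)/ρ_m.
h = 13.45 km × 440/3330 = 1.78 km.

1.78 km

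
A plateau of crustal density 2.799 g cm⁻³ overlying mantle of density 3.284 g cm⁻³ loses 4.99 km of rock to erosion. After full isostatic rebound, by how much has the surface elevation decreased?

0.737 km

Rebound u = e ρ_c/ρ_m = 4.99 km × 2.799/3.284 = 4.253 km.
Net surface drop = e − u = 4.99 km − 4.253 km = e (ρ_m − ρ_c)/ρ_m = 0.737 km.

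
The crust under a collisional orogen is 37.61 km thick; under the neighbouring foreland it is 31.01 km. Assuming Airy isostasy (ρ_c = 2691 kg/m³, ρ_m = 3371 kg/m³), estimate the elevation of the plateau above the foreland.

Excess crust Δ = 37.61 km − 31.01 km = 6.6 km, split between elevation h and root r with h + r = Δ.
Airy balance ρ_c h = (ρ_m − ρ_c) r gives r = h ρ_c/(ρ_m − ρ_c), so h (1 + ρ_c/(ρ_m − ρ_c)) = Δ, i.e. h = Δ (ρ_m − ρ_c)/ρ_m.
h = 6.6 km × 680/3371 = 1.33 km.

1.33 km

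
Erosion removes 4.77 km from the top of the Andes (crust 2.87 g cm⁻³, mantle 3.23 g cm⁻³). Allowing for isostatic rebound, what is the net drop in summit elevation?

0.532 km

Rebound u = e ρ_c/ρ_m = 4.77 km × 2.87/3.23 = 4.238 km.
Net surface drop = e − u = 4.77 km − 4.238 km = e (ρ_m − ρ_c)/ρ_m = 0.532 km.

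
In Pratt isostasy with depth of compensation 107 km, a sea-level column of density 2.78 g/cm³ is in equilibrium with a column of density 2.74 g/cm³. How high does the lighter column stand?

ρ_ref D = ρ (D + h) → h = D (ρ_ref − ρ)/ρ.
h = 107 km × (2.78 − 2.74)/2.74 = 1.56 km.

1.56 km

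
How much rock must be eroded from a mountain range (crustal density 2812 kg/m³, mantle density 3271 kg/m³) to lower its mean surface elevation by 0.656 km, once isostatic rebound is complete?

Net drop Δ = e − u = e − e ρ_c/ρ_m = e (ρ_m − ρ_c)/ρ_m.
e = Δ ρ_m/(ρ_m − ρ_c) = 0.656 km × 3271/459 = 4.67 km.

4.67 km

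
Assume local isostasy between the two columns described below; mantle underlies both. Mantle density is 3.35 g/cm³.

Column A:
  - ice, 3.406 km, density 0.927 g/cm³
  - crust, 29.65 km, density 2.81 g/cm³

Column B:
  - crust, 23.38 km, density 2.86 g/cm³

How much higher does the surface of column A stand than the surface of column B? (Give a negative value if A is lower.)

3.82 km

For any compensation level in the mantle, the mantle terms cancel and isostasy reduces to e = (Σt_A − Σt_B) − (Σ(ρt)_A − Σ(ρt)_B) / ρ_m.
Σt_A = 33.056 km; Σt_B = 23.38 km; Σ(ρt)_A = 86.473862; Σ(ρt)_B = 66.8668 (in km·g/cm³).
e = (33.056 − 23.38) − (86.473862 − 66.8668) / 3.35 = 3.82 km.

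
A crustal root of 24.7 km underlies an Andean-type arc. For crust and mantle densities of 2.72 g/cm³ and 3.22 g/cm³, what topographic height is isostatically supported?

4.54 km

Balancing pressure at the compensation depth: ρ_c h = (ρ_m − ρ_c) r.
h = r (ρ_m − ρ_c) / ρ_c = 24.7 km × (3.22 − 2.72) / 2.72 = 4.54 km.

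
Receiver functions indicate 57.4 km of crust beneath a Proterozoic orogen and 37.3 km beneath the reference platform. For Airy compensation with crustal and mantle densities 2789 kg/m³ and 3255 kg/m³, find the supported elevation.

2.88 km

Excess crust Δ = 57.4 km − 37.3 km = 20.1 km, split between elevation h and root r with h + r = Δ.
Airy balance ρ_c h = (ρ_m − ρ_c) r gives r = h ρ_c/(ρ_m − ρ_c), so h (1 + ρ_c/(ρ_m − ρ_c)) = Δ, i.e. h = Δ (ρ_m − ρ_c)/ρ_m.
h = 20.1 km × 466/3255 = 2.88 km.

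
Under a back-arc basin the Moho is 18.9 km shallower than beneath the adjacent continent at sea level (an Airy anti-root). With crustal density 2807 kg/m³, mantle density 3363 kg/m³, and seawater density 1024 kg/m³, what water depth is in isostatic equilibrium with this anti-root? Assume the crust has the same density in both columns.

Replacing a thickness d of crust by seawater at the top must be balanced by replacing crust with mantle at the base: d (ρ_c − ρ_w) = a (ρ_m − ρ_c).
d = a (ρ_m − ρ_c)/(ρ_c − ρ_w) = 18.9 km × 556/1783 = 5.89 km.

5.89 km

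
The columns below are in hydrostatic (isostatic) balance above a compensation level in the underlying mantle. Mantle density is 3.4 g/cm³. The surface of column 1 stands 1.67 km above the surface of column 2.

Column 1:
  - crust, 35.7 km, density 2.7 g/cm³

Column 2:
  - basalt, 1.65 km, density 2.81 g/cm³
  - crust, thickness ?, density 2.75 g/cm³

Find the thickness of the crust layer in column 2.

28.2 km

Take the compensation level at the base of the deeper column (depth z_c below the surface of column 1) and equate Σ ρ_i t_i down to z_c; mantle fills any gap and the z_c terms cancel.
Column 1: 35.7×2.7 + (z_c − 35.7)×3.4
Column 2: 1.67×0 + 1.65×2.81 + x×2.75 + (z_c − 1.67 − 1.65 − x)×3.4
The z_c×3.4 term appears on both sides and cancels. Collect the known terms of each column as K = Σ(ρt)_known − 3.4 × (depth of known layers): K_1 = 96.39 − 3.4×35.7 = −24.99; K_2 = 4.6365 − 3.4×(1.67 + 1.65) = −6.6515.
Balance: K_1 = K_2 − x×(3.4 − 2.75), so x = (K_2 − K_1)/(3.4 − 2.75) = 18.3385/0.65 = 28.2 km.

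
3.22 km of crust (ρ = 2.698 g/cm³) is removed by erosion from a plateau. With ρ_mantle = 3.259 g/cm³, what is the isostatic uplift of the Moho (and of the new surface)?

Unloading: uplift u = e ρ_c/ρ_m = 3.22 km × 2.698/3.259 = 2.67 km.

2.67 km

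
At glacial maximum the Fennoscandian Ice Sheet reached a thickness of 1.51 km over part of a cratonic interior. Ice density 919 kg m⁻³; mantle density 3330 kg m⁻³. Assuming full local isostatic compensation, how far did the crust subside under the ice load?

0.417 km

Isostatic balance requires: the ice load ρ_ice t is balanced by mantle displaced below, ρ_m s.
s = t ρ_ice / ρ_m = 1.51 km × 919/3330 = 0.417 km.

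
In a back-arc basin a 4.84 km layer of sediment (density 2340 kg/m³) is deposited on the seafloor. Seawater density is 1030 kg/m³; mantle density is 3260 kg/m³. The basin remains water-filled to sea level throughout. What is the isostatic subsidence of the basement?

2.84 km

Submarine loading: the sediment displaces seawater, and the subsidence is in turn flooded, so s (ρ_m − ρ_w) = t (ρ_sed − ρ_w).
s = 4.84 km × (2340 − 1030) / (3260 − 1030) = 2.84 km.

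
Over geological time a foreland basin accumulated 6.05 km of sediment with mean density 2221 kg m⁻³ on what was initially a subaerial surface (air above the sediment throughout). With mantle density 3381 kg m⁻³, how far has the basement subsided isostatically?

Subaerial load: s = t ρ_sed / ρ_m = 6.05 km × 2221/3381 = 3.97 km.

3.97 km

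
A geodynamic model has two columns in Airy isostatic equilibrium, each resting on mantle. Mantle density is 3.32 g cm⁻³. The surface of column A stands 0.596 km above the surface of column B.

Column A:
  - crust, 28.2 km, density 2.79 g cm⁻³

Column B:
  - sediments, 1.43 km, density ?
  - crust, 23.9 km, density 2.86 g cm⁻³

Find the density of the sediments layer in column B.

1.94 g cm⁻³

Take the compensation level at the base of the deeper column (depth z_c below the surface of column A) and equate Σ ρ_i t_i down to z_c; mantle fills any gap and the z_c terms cancel.
Column A: 28.2×2.79 + (z_c − 28.2)×3.32
Column B: 0.596×0 + 1.43×ρ + 23.9×2.86 + (z_c − 0.596 − 25.33)×3.32
The z_c×3.32 term appears on both sides and cancels. Collect the known terms of each column as K = Σ(ρt)_known − 3.32 × (depth of known layers): K_A = 78.678 − 3.32×28.2 = −14.946; K_B = 68.354 − 3.32×(0.596 + 25.33) = −17.72032.
Balance: K_A = K_B + 1.43×ρ, so ρ = (K_A − K_B)/1.43 = 2.77432/1.43 = 1.94 g cm⁻³.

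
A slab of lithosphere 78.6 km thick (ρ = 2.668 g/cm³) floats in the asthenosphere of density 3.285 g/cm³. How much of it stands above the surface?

Floating equilibrium: submerged depth d = t ρ_obj/ρ_fluid = 78.6 km × 2.668/3.285 = 63.84 km.
Freeboard = t − d = 78.6 km − 63.84 km = 14.8 km.

14.8 km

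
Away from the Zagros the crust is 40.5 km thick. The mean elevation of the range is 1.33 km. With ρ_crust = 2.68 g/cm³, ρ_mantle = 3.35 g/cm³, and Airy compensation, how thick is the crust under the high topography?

47.1 km

Root depth r = h ρ_c / (ρ_m − ρ_c) = 1.33 km × 2.68 / 0.67 = 5.32 km.
Total thickness = T + h + r = 40.5 km + 1.33 km + 5.32 km = 47.1 km.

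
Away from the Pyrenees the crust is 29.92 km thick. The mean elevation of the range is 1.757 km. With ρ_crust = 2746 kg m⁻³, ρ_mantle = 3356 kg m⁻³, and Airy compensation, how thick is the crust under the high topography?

39.6 km

Root depth r = h ρ_c / (ρ_m − ρ_c) = 1.757 km × 2746 / 610 = 7.909 km.
Total thickness = T + h + r = 29.92 km + 1.757 km + 7.909 km = 39.6 km.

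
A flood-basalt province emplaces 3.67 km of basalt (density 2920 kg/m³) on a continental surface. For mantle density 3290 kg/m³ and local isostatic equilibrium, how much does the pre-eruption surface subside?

Subaerial loading: s = t ρ_load / ρ_m.
s = 3.67 km × 2920/3290 = 3.26 km.

3.26 km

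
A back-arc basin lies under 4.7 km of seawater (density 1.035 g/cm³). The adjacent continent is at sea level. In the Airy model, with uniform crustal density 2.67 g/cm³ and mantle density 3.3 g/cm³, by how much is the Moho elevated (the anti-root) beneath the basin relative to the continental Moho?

In Airy isostatic equilibrium: replacing crust with seawater at the top is compensated by replacing crust with mantle at the base: d (ρ_c − ρ_w) = a (ρ_m − ρ_c).
a = d (ρ_c − ρ_w)/(ρ_m − ρ_c) = 4.7 km × 1.635/0.63 = 12.2 km.

12.2 km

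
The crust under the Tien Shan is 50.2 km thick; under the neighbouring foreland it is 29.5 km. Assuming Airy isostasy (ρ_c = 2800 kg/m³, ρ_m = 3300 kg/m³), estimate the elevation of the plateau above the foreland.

3.14 km

Excess crust Δ = 50.2 km − 29.5 km = 20.7 km, split between elevation h and root r with h + r = Δ.
Airy balance ρ_c h = (ρ_m − ρ_c) r gives r = h ρ_c/(ρ_m − ρ_c), so h (1 + ρ_c/(ρ_m − ρ_c)) = Δ, i.e. h = Δ (ρ_m − ρ_c)/ρ_m.
h = 20.7 km × 500/3300 = 3.14 km.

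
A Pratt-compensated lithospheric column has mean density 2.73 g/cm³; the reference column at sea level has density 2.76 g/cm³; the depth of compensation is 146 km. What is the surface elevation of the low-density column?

1.6 km

ρ_ref D = ρ (D + h) → h = D (ρ_ref − ρ)/ρ.
h = 146 km × (2.76 − 2.73)/2.73 = 1.6 km.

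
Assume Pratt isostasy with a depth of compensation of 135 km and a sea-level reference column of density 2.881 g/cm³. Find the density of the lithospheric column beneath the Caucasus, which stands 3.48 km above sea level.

Pratt balance: ρ_ref D = ρ (D + h).
ρ = ρ_ref D/(D + h) = 2.881 × 135 km/(135 km + 3.48 km) = 2.81 g/cm³.

2.81 g/cm³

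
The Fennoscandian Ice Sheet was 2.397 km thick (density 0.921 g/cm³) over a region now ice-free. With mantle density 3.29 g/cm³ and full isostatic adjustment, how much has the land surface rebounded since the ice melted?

0.671 km

Removing the load lets mantle flow back in; uplift u satisfies ρ_ice t = ρ_m u.
u = t ρ_ice/ρ_m = 2.397 km × 0.921/3.29 = 0.671 km.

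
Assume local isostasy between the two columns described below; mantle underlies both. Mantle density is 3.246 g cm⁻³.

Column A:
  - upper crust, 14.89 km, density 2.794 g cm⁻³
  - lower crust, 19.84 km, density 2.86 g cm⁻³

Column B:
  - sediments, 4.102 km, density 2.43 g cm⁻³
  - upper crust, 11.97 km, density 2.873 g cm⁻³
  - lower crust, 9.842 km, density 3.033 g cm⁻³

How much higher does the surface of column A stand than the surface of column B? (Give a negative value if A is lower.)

1.38 km

For any compensation level in the mantle, the mantle terms cancel and isostasy reduces to e = (Σt_A − Σt_B) − (Σ(ρt)_A − Σ(ρt)_B) / ρ_m.
Σt_A = 34.73 km; Σt_B = 25.914 km; Σ(ρt)_A = 98.34506; Σ(ρt)_B = 74.208456 (in km·g cm⁻³).
e = (34.73 − 25.914) − (98.34506 − 74.208456) / 3.246 = 1.38 km.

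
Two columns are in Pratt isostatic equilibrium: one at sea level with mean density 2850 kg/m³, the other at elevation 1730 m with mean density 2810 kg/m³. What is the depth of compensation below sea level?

ρ_ref D = ρ (D + h) → D (ρ_ref − ρ) = ρ h.
D = ρ h/(ρ_ref − ρ) = 2810 × 1730 m/(2850 − 2810) = 122000 m.

122000 m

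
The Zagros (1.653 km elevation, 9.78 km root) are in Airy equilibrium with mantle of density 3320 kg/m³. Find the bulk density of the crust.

ρ_c h = (ρ_m − ρ_c) r → ρ_c (h + r) = ρ_m r → ρ_c = ρ_m r / (h + r).
ρ_c = 3320 × 9.78 km / (1.653 km + 9.78 km) = 2840 kg/m³.

2840 kg/m³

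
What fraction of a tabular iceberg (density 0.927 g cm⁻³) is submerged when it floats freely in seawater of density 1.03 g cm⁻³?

90%

Submerged fraction = ρ_obj/ρ_fluid = 0.927/1.03 = 90%.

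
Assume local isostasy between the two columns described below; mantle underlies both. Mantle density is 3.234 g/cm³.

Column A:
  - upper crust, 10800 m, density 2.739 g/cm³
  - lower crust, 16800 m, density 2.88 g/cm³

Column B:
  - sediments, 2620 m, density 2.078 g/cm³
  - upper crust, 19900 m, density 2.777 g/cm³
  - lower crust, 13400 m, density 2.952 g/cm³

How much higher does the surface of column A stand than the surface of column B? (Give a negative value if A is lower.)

For any compensation level in the mantle, the mantle terms cancel and isostasy reduces to e = (Σt_A − Σt_B) − (Σ(ρt)_A − Σ(ρt)_B) / ρ_m.
Σt_A = 27600 m; Σt_B = 35920 m; Σ(ρt)_A = 77965.2; Σ(ρt)_B = 100263.46 (in m·g/cm³).
e = (27600 − 35920) − (77965.2 − 100263.46) / 3.234 = −1430 m.

−1430 m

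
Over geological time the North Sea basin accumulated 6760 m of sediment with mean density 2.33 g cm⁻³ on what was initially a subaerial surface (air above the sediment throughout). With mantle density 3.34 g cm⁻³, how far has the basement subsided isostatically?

Subaerial load: s = t ρ_sed / ρ_m = 6760 m × 2.33/3.34 = 4720 m.

4720 m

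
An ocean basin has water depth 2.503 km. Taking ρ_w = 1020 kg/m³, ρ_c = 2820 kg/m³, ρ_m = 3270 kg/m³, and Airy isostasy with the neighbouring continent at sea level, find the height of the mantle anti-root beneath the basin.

10 km

By Archimedes' principle applied to the lithosphere: replacing crust with seawater at the top is compensated by replacing crust with mantle at the base: d (ρ_c − ρ_w) = a (ρ_m − ρ_c).
a = d (ρ_c − ρ_w)/(ρ_m − ρ_c) = 2.503 km × 1800/450 = 10 km.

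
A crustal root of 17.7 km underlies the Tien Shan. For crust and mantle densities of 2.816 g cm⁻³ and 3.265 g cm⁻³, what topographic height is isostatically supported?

2.82 km

Equating mass per unit area of the two columns: ρ_c h = (ρ_m − ρ_c) r.
h = r (ρ_m − ρ_c) / ρ_c = 17.7 km × (3.265 − 2.816) / 2.816 = 2.82 km.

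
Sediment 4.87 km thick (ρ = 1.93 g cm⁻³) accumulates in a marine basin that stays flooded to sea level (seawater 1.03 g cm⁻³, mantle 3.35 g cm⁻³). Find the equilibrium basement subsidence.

Submarine loading: the sediment displaces seawater, and the subsidence is in turn flooded, so s (ρ_m − ρ_w) = t (ρ_sed − ρ_w).
s = 4.87 km × (1.93 − 1.03) / (3.35 − 1.03) = 1.89 km.

1.89 km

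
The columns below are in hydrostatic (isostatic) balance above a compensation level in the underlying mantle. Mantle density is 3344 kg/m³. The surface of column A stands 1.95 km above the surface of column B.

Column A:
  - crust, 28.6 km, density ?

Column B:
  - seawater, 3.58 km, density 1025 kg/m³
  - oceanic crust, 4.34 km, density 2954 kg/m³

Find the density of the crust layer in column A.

Take the compensation level at the base of the deeper column (depth z_c below the surface of column A) and equate Σ ρ_i t_i down to z_c; mantle fills any gap and the z_c terms cancel.
Column A: 28.6×ρ + (z_c − 28.6)×3344
Column B: 1.95×0 + 3.58×1025 + 4.34×2954 + (z_c − 1.95 − 7.92)×3344
The z_c×3344 term appears on both sides and cancels. Collect the known terms of each column as K = Σ(ρt)_known − 3344 × (depth of known layers): K_A = 0 − 3344×28.6 = −95638.4; K_B = 16489.86 − 3344×(1.95 + 7.92) = −16515.42.
Balance: K_A + 28.6×ρ = K_B, so ρ = (K_B − K_A)/28.6 = 79123/28.6 = 2770 kg/m³.

2770 kg/m³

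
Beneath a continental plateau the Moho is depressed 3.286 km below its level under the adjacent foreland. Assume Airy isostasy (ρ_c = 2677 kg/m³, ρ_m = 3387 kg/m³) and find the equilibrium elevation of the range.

In Airy isostatic equilibrium: ρ_c h = (ρ_m − ρ_c) r.
h = r (ρ_m − ρ_c) / ρ_c = 3.286 km × (3387 − 2677) / 2677 = 0.872 km.

0.872 km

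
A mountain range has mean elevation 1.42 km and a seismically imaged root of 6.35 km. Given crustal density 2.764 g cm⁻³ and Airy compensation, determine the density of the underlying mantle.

Airy balance: ρ_c h = (ρ_m − ρ_c) r → ρ_m = ρ_c (1 + h/r).
ρ_m = 2.764 × (1 + 1.42 km/6.35 km) = 3.38 g cm⁻³.

3.38 g cm⁻³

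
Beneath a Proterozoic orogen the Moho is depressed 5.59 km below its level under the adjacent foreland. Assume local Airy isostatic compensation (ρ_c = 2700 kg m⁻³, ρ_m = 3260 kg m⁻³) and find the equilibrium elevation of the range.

1.16 km

By Archimedes' principle applied to the lithosphere: ρ_c h = (ρ_m − ρ_c) r.
h = r (ρ_m − ρ_c) / ρ_c = 5.59 km × (3260 − 2700) / 2700 = 1.16 km.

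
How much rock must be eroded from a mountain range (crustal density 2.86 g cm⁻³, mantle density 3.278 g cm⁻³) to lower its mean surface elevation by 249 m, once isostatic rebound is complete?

Net drop Δ = e − u = e − e ρ_c/ρ_m = e (ρ_m − ρ_c)/ρ_m.
e = Δ ρ_m/(ρ_m − ρ_c) = 249 m × 3.278/0.418 = 1950 m.

1950 m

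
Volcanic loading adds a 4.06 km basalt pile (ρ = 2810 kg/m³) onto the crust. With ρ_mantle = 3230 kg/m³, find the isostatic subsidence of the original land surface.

3.53 km

Subaerial loading: s = t ρ_load / ρ_m.
s = 4.06 km × 2810/3230 = 3.53 km.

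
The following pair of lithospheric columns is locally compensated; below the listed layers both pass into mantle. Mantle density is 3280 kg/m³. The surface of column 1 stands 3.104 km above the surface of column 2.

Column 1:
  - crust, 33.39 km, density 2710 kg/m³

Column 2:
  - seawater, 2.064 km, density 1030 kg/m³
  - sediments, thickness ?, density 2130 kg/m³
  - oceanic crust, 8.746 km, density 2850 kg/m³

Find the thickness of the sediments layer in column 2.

Take the compensation level at the base of the deeper column (depth z_c below the surface of column 1) and equate Σ ρ_i t_i down to z_c; mantle fills any gap and the z_c terms cancel.
Column 1: 33.39×2710 + (z_c − 33.39)×3280
Column 2: 3.104×0 + 2.064×1030 + x×2130 + 8.746×2850 + (z_c − 3.104 − 10.81 − x)×3280
The z_c×3280 term appears on both sides and cancels. Collect the known terms of each column as K = Σ(ρt)_known − 3280 × (depth of known layers): K_1 = 90486.9 − 3280×33.39 = −19032.3; K_2 = 27052.02 − 3280×(3.104 + 10.81) = −18585.9.
Balance: K_1 = K_2 − x×(3280 − 2130), so x = (K_2 − K_1)/(3280 − 2130) = 446.4/1150 = 0.388 km.

0.388 km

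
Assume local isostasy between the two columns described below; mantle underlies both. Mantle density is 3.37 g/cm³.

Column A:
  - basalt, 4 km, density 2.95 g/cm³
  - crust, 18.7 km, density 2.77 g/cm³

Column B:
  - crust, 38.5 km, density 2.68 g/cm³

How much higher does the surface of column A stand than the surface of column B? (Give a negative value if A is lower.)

−4.05 km

For any compensation level in the mantle, the mantle terms cancel and isostasy reduces to e = (Σt_A − Σt_B) − (Σ(ρt)_A − Σ(ρt)_B) / ρ_m.
Σt_A = 22.7 km; Σt_B = 38.5 km; Σ(ρt)_A = 63.599; Σ(ρt)_B = 103.18 (in km·g/cm³).
e = (22.7 − 38.5) − (63.599 − 103.18) / 3.37 = −4.05 km.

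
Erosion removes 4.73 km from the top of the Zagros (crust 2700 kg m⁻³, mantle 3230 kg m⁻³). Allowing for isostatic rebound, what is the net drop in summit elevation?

0.776 km

Rebound u = e ρ_c/ρ_m = 4.73 km × 2700/3230 = 3.954 km.
Net surface drop = e − u = 4.73 km − 3.954 km = e (ρ_m − ρ_c)/ρ_m = 0.776 km.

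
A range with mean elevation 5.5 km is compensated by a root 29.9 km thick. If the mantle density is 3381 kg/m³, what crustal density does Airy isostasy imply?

ρ_c h = (ρ_m − ρ_c) r → ρ_c (h + r) = ρ_m r → ρ_c = ρ_m r / (h + r).
ρ_c = 3381 × 29.9 km / (5.5 km + 29.9 km) = 2860 kg/m³.

2860 kg/m³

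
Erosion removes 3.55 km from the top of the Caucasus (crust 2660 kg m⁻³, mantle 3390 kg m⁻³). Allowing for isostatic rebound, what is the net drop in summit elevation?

0.764 km

Rebound u = e ρ_c/ρ_m = 3.55 km × 2660/3390 = 2.786 km.
Net surface drop = e − u = 3.55 km − 2.786 km = e (ρ_m − ρ_c)/ρ_m = 0.764 km.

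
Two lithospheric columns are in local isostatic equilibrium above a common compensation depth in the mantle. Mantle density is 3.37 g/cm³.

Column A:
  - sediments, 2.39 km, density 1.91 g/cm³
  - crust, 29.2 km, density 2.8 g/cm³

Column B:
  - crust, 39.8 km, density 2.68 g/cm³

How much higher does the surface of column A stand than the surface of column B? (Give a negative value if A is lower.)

For any compensation level in the mantle, the mantle terms cancel and isostasy reduces to e = (Σt_A − Σt_B) − (Σ(ρt)_A − Σ(ρt)_B) / ρ_m.
Σt_A = 31.59 km; Σt_B = 39.8 km; Σ(ρt)_A = 86.3249; Σ(ρt)_B = 106.664 (in km·g/cm³).
e = (31.59 − 39.8) − (86.3249 − 106.664) / 3.37 = −2.17 km.

−2.17 km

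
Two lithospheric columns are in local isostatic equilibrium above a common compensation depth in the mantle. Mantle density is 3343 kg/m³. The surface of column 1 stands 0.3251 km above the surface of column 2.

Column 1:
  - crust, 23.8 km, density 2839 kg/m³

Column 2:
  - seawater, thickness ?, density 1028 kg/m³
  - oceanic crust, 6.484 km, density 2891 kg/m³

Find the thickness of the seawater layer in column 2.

Take the compensation level at the base of the deeper column (depth z_c below the surface of column 1) and equate Σ ρ_i t_i down to z_c; mantle fills any gap and the z_c terms cancel.
Column 1: 23.8×2839 + (z_c − 23.8)×3343
Column 2: 0.3251×0 + x×1028 + 6.484×2891 + (z_c − 0.3251 − 6.484 − x)×3343
The z_c×3343 term appears on both sides and cancels. Collect the known terms of each column as K = Σ(ρt)_known − 3343 × (depth of known layers): K_1 = 67568.2 − 3343×23.8 = −11995.2; K_2 = 18745.244 − 3343×(0.3251 + 6.484) = −4017.5773.
Balance: K_1 = K_2 − x×(3343 − 1028), so x = (K_2 − K_1)/(3343 − 1028) = 7977.62/2315 = 3.45 km.

3.45 km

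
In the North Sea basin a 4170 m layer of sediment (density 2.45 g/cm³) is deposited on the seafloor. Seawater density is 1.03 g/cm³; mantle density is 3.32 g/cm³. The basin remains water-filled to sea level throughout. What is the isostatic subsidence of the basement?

Submarine loading: the sediment displaces seawater, and the subsidence is in turn flooded, so s (ρ_m − ρ_w) = t (ρ_sed − ρ_w).
s = 4170 m × (2.45 − 1.03) / (3.32 − 1.03) = 2590 m.

2590 m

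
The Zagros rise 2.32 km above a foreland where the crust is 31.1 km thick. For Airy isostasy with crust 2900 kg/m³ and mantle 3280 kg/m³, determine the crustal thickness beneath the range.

Root depth r = h ρ_c / (ρ_m − ρ_c) = 2.32 km × 2900 / 380 = 17.71 km.
Total thickness = T + h + r = 31.1 km + 2.32 km + 17.71 km = 51.1 km.

51.1 km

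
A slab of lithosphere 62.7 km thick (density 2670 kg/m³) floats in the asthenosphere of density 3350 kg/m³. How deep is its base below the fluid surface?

50 km

Draft d = t ρ_obj/ρ_fluid = 62.7 km × 2670/3350 = 50 km.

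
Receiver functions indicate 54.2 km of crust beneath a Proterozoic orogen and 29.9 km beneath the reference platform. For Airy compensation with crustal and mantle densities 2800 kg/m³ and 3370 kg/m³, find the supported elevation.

Excess crust Δ = 54.2 km − 29.9 km = 24.3 km, split between elevation h and root r with h + r = Δ.
Airy balance ρ_c h = (ρ_m − ρ_c) r gives r = h ρ_c/(ρ_m − ρ_c), so h (1 + ρ_c/(ρ_m − ρ_c)) = Δ, i.e. h = Δ (ρ_m − ρ_c)/ρ_m.
h = 24.3 km × 570/3370 = 4.11 km.

4.11 km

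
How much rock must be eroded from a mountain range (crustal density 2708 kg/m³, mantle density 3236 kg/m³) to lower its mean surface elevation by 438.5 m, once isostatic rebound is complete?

2690 m

Net drop Δ = e − u = e − e ρ_c/ρ_m = e (ρ_m − ρ_c)/ρ_m.
e = Δ ρ_m/(ρ_m − ρ_c) = 438.5 m × 3236/528 = 2690 m.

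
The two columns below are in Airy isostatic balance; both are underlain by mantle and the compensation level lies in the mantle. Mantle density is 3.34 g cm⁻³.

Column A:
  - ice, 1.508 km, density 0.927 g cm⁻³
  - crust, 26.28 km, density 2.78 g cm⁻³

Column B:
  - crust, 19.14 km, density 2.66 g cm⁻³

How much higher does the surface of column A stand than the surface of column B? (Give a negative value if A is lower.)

1.6 km

For any compensation level in the mantle, the mantle terms cancel and isostasy reduces to e = (Σt_A − Σt_B) − (Σ(ρt)_A − Σ(ρt)_B) / ρ_m.
Σt_A = 27.788 km; Σt_B = 19.14 km; Σ(ρt)_A = 74.456316; Σ(ρt)_B = 50.9124 (in km·g cm⁻³).
e = (27.788 − 19.14) − (74.456316 − 50.9124) / 3.34 = 1.6 km.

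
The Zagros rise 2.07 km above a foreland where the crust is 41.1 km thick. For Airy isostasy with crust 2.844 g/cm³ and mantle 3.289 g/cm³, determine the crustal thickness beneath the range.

56.4 km

Root depth r = h ρ_c / (ρ_m − ρ_c) = 2.07 km × 2.844 / 0.445 = 13.23 km.
Total thickness = T + h + r = 41.1 km + 2.07 km + 13.23 km = 56.4 km.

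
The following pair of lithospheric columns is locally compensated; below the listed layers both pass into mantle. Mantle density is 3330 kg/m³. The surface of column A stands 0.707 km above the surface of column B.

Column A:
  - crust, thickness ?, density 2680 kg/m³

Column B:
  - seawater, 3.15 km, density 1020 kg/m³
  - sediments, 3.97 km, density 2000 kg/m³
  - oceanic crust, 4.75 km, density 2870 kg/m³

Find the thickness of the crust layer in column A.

26.3 km

Take the compensation level at the base of the deeper column (depth z_c below the surface of column A) and equate Σ ρ_i t_i down to z_c; mantle fills any gap and the z_c terms cancel.
Column A: x×2680 + (z_c − 0 − x)×3330
Column B: 0.707×0 + 3.15×1020 + 3.97×2000 + 4.75×2870 + (z_c − 0.707 − 11.87)×3330
The z_c×3330 term appears on both sides and cancels. Collect the known terms of each column as K = Σ(ρt)_known − 3330 × (depth of known layers): K_A = 0 − 3330×0 = 0; K_B = 24785.5 − 3330×(0.707 + 11.87) = −17095.91.
Balance: K_A − x×(3330 − 2680) = K_B, so x = (K_A − K_B)/(3330 − 2680) = 17095.9/650 = 26.3 km.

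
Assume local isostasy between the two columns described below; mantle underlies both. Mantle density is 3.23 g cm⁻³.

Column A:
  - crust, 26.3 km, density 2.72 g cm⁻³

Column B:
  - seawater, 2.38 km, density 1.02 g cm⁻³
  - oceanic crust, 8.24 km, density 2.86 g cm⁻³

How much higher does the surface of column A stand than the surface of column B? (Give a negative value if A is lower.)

For any compensation level in the mantle, the mantle terms cancel and isostasy reduces to e = (Σt_A − Σt_B) − (Σ(ρt)_A − Σ(ρt)_B) / ρ_m.
Σt_A = 26.3 km; Σt_B = 10.62 km; Σ(ρt)_A = 71.536; Σ(ρt)_B = 25.994 (in km·g cm⁻³).
e = (26.3 − 10.62) − (71.536 − 25.994) / 3.23 = 1.58 km.

1.58 km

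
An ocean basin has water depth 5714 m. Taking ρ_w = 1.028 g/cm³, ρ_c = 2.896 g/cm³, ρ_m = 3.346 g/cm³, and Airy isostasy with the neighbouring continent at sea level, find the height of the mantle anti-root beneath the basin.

23700 m

Isostatic balance requires: replacing crust with seawater at the top is compensated by replacing crust with mantle at the base: d (ρ_c − ρ_w) = a (ρ_m − ρ_c).
a = d (ρ_c − ρ_w)/(ρ_m − ρ_c) = 5714 m × 1.868/0.45 = 23700 m.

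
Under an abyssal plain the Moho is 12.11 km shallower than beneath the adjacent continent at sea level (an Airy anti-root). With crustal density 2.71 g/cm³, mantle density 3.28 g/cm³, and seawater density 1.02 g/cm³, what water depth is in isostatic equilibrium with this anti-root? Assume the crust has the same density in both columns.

4.08 km

Replacing a thickness d of crust by seawater at the top must be balanced by replacing crust with mantle at the base: d (ρ_c − ρ_w) = a (ρ_m − ρ_c).
d = a (ρ_m − ρ_c)/(ρ_c − ρ_w) = 12.11 km × 0.57/1.69 = 4.08 km.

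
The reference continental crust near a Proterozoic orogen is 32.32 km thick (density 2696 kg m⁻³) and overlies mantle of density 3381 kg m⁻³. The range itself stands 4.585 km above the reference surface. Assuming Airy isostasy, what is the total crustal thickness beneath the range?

55 km

Root depth r = h ρ_c / (ρ_m − ρ_c) = 4.585 km × 2696 / 685 = 18.05 km.
Total thickness = T + h + r = 32.32 km + 4.585 km + 18.05 km = 55 km.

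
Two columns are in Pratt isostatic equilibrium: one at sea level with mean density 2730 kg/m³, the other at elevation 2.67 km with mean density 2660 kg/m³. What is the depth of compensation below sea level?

ρ_ref D = ρ (D + h) → D (ρ_ref − ρ) = ρ h.
D = ρ h/(ρ_ref − ρ) = 2660 × 2.67 km/(2730 − 2660) = 101 km.

101 km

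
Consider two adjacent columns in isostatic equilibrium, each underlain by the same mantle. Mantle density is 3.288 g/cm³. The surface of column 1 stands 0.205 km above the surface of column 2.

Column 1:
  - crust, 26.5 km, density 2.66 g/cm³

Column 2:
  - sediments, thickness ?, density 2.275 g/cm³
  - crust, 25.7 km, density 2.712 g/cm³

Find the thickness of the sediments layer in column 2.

1.15 km

Take the compensation level at the base of the deeper column (depth z_c below the surface of column 1) and equate Σ ρ_i t_i down to z_c; mantle fills any gap and the z_c terms cancel.
Column 1: 26.5×2.66 + (z_c − 26.5)×3.288
Column 2: 0.205×0 + x×2.275 + 25.7×2.712 + (z_c − 0.205 − 25.7 − x)×3.288
The z_c×3.288 term appears on both sides and cancels. Collect the known terms of each column as K = Σ(ρt)_known − 3.288 × (depth of known layers): K_1 = 70.49 − 3.288×26.5 = −16.642; K_2 = 69.6984 − 3.288×(0.205 + 25.7) = −15.47724.
Balance: K_1 = K_2 − x×(3.288 − 2.275), so x = (K_2 − K_1)/(3.288 − 2.275) = 1.16476/1.013 = 1.15 km.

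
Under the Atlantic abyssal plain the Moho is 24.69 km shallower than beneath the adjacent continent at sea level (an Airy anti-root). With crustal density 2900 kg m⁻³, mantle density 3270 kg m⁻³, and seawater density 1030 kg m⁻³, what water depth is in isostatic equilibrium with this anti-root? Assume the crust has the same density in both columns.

Replacing a thickness d of crust by seawater at the top must be balanced by replacing crust with mantle at the base: d (ρ_c − ρ_w) = a (ρ_m − ρ_c).
d = a (ρ_m − ρ_c)/(ρ_c − ρ_w) = 24.69 km × 370/1870 = 4.89 km.

4.89 km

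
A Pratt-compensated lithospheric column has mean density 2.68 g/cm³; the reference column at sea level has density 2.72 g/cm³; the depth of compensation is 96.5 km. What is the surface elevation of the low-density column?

1.44 km

ρ_ref D = ρ (D + h) → h = D (ρ_ref − ρ)/ρ.
h = 96.5 km × (2.72 − 2.68)/2.68 = 1.44 km.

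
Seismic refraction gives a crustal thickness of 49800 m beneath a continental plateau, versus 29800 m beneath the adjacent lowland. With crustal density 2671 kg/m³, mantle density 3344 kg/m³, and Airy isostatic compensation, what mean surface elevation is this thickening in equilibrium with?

4030 m

Excess crust Δ = 49800 m − 29800 m = 20000 m, split between elevation h and root r with h + r = Δ.
Airy balance ρ_c h = (ρ_m − ρ_c) r gives r = h ρ_c/(ρ_m − ρ_c), so h (1 + ρ_c/(ρ_m − ρ_c)) = Δ, i.e. h = Δ (ρ_m − ρ_c)/ρ_m.
h = 20000 m × 673/3344 = 4030 m.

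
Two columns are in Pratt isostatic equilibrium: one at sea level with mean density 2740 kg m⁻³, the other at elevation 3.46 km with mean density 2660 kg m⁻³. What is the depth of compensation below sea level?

115 km

ρ_ref D = ρ (D + h) → D (ρ_ref − ρ) = ρ h.
D = ρ h/(ρ_ref − ρ) = 2660 × 3.46 km/(2740 − 2660) = 115 km.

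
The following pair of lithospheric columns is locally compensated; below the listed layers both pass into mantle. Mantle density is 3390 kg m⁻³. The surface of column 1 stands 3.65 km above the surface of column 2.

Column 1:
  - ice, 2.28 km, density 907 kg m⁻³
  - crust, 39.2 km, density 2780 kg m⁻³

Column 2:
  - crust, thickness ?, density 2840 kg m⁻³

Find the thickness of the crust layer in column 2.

31.3 km

Take the compensation level at the base of the deeper column (depth z_c below the surface of column 1) and equate Σ ρ_i t_i down to z_c; mantle fills any gap and the z_c terms cancel.
Column 1: 2.28×907 + 39.2×2780 + (z_c − 41.48)×3390
Column 2: 3.65×0 + x×2840 + (z_c − 3.65 − 0 − x)×3390
The z_c×3390 term appears on both sides and cancels. Collect the known terms of each column as K = Σ(ρt)_known − 3390 × (depth of known layers): K_1 = 111043.96 − 3390×41.48 = −29573.24; K_2 = 0 − 3390×(3.65 + 0) = −12373.5.
Balance: K_1 = K_2 − x×(3390 − 2840), so x = (K_2 − K_1)/(3390 − 2840) = 17199.7/550 = 31.3 km.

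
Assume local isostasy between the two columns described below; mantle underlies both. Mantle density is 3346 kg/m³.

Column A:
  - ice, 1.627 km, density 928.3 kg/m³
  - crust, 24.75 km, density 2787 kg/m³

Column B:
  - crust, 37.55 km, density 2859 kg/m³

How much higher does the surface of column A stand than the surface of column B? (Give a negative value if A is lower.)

For any compensation level in the mantle, the mantle terms cancel and isostasy reduces to e = (Σt_A − Σt_B) − (Σ(ρt)_A − Σ(ρt)_B) / ρ_m.
Σt_A = 26.377 km; Σt_B = 37.55 km; Σ(ρt)_A = 70488.5941; Σ(ρt)_B = 107355.45 (in km·kg/m³).
e = (26.377 − 37.55) − (70488.5941 − 107355.45) / 3346 = −0.155 km.

−0.155 km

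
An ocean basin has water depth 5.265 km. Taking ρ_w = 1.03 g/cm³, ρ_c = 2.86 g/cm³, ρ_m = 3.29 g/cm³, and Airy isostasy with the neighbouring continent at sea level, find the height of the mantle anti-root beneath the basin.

22.4 km

Isostatic balance requires: replacing crust with seawater at the top is compensated by replacing crust with mantle at the base: d (ρ_c − ρ_w) = a (ρ_m − ρ_c).
a = d (ρ_c − ρ_w)/(ρ_m − ρ_c) = 5.265 km × 1.83/0.43 = 22.4 km.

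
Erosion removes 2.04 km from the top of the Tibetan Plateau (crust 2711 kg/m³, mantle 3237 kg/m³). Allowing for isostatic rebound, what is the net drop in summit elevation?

0.331 km

Rebound u = e ρ_c/ρ_m = 2.04 km × 2711/3237 = 1.709 km.
Net surface drop = e − u = 2.04 km − 1.709 km = e (ρ_m − ρ_c)/ρ_m = 0.331 km.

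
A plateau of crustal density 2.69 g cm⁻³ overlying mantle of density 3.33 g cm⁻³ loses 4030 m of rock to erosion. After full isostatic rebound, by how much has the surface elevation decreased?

775 m

Rebound u = e ρ_c/ρ_m = 4030 m × 2.69/3.33 = 3255 m.
Net surface drop = e − u = 4030 m − 3255 m = e (ρ_m − ρ_c)/ρ_m = 775 m.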